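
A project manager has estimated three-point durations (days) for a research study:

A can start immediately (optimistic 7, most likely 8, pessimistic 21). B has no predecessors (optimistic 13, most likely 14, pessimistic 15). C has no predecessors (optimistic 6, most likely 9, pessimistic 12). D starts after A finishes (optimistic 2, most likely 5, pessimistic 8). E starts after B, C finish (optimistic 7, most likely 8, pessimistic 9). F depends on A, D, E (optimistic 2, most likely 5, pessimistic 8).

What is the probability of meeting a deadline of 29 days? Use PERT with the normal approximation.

0.965

te_A = (7 + 4·8 + 21)/6 = 60/6 = 10; σ²_A = ((21−7)/6)² = 5.444
te_B = (13 + 4·14 + 15)/6 = 84/6 = 14; σ²_B = ((15−13)/6)² = 0.111
te_C = (6 + 4·9 + 12)/6 = 54/6 = 9; σ²_C = ((12−6)/6)² = 1.000
te_D = (2 + 4·5 + 8)/6 = 30/6 = 5; σ²_D = ((8−2)/6)² = 1.000
te_E = (7 + 4·8 + 9)/6 = 48/6 = 8; σ²_E = ((9−7)/6)² = 0.111
te_F = (2 + 4·5 + 8)/6 = 30/6 = 5; σ²_F = ((8−2)/6)² = 1.000

Forward pass:
ES_A = 0; EF_A = 10
ES_B = 0; EF_B = 14
ES_C = 0; EF_C = 9
ES_D = 10; EF_D = 10+5 = 15
ES_E = max(EF_B=14, EF_C=9) = 14; EF_E = 14+8 = 22
ES_F = max(EF_A=10, EF_D=15, EF_E=22) = 22; EF_F = 22+5 = 27
Expected project duration μ = 27 days. Critical path: B → E → F.

Variance along critical path = 0.111 + 0.111 + 1.000 = 1.222; σ = √1.222 = 1.106 days.
Z = (29 − 27) / 1.106 = 1.809
P(T ≤ 29) = Φ(1.809) ≈ 0.965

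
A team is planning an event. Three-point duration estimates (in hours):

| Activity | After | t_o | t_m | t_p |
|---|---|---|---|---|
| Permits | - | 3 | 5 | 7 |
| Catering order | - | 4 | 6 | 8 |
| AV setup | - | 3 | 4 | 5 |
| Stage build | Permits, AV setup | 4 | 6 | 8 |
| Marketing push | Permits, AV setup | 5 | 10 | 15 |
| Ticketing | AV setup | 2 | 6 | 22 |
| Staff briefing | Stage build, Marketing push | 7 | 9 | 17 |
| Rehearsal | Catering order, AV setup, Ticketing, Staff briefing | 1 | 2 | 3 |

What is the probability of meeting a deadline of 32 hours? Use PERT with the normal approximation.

te_Permits = (3 + 4·5 + 7)/6 = 30/6 = 5; σ²_Permits = ((7−3)/6)² = 0.444
te_Catering order = (4 + 4·6 + 8)/6 = 36/6 = 6; σ²_Catering order = ((8−4)/6)² = 0.444
te_AV setup = (3 + 4·4 + 5)/6 = 24/6 = 4; σ²_AV setup = ((5−3)/6)² = 0.111
te_Stage build = (4 + 4·6 + 8)/6 = 36/6 = 6; σ²_Stage build = ((8−4)/6)² = 0.444
te_Marketing push = (5 + 4·10 + 15)/6 = 60/6 = 10; σ²_Marketing push = ((15−5)/6)² = 2.778
te_Ticketing = (2 + 4·6 + 22)/6 = 48/6 = 8; σ²_Ticketing = ((22−2)/6)² = 11.111
te_Staff briefing = (7 + 4·9 + 17)/6 = 60/6 = 10; σ²_Staff briefing = ((17−7)/6)² = 2.778
te_Rehearsal = (1 + 4·2 + 3)/6 = 12/6 = 2; σ²_Rehearsal = ((3−1)/6)² = 0.111

Forward pass:
ES_Permits = 0; EF_Permits = 5
ES_Catering order = 0; EF_Catering order = 6
ES_AV setup = 0; EF_AV setup = 4
ES_Stage build = max(EF_Permits=5, EF_AV setup=4) = 5; EF_Stage build = 5+6 = 11
ES_Marketing push = max(EF_Permits=5, EF_AV setup=4) = 5; EF_Marketing push = 5+10 = 15
ES_Ticketing = 4; EF_Ticketing = 4+8 = 12
ES_Staff briefing = max(EF_Stage build=11, EF_Marketing push=15) = 15; EF_Staff briefing = 15+10 = 25
ES_Rehearsal = max(EF_Catering order=6, EF_AV setup=4, EF_Ticketing=12, EF_Staff briefing=25) = 25; EF_Rehearsal = 25+2 = 27
Expected project duration μ = 27 hours. Critical path: Permits → Marketing push → Staff briefing → Rehearsal.

Variance along critical path = 0.444 + 2.778 + 2.778 + 0.111 = 6.111; σ = √6.111 = 2.472 hours.
Z = (32 − 27) / 2.472 = 2.023
P(T ≤ 32) = Φ(2.023) ≈ 0.978

0.978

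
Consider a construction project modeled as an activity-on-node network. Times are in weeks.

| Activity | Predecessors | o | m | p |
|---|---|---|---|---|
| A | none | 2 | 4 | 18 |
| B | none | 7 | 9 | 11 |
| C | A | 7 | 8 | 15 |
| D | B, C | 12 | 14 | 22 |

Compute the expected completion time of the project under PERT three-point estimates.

30 weeks

te_A = (2 + 4·4 + 18)/6 = 36/6 = 6
te_B = (7 + 4·9 + 11)/6 = 54/6 = 9
te_C = (7 + 4·8 + 15)/6 = 54/6 = 9
te_D = (12 + 4·14 + 22)/6 = 90/6 = 15

Forward pass:
ES_A = 0; EF_A = 6
ES_B = 0; EF_B = 9
ES_C = 6; EF_C = 6+9 = 15
ES_D = max(EF_B=9, EF_C=15) = 15; EF_D = 15+15 = 30
Expected project duration μ = 30 weeks. Critical path: A → C → D.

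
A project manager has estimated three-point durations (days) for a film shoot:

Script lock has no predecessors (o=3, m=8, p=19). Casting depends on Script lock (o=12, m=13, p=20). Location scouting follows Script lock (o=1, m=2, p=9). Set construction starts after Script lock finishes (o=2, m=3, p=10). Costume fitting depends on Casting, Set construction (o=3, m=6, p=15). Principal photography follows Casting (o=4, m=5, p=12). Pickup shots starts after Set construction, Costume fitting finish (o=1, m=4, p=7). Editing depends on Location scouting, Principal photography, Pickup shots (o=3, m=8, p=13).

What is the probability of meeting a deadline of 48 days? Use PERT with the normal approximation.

0.929

te_Script lock = (3 + 4·8 + 19)/6 = 54/6 = 9; σ²_Script lock = ((19−3)/6)² = 7.111
te_Casting = (12 + 4·13 + 20)/6 = 84/6 = 14; σ²_Casting = ((20−12)/6)² = 1.778
te_Location scouting = (1 + 4·2 + 9)/6 = 18/6 = 3; σ²_Location scouting = ((9−1)/6)² = 1.778
te_Set construction = (2 + 4·3 + 10)/6 = 24/6 = 4; σ²_Set construction = ((10−2)/6)² = 1.778
te_Costume fitting = (3 + 4·6 + 15)/6 = 42/6 = 7; σ²_Costume fitting = ((15−3)/6)² = 4.000
te_Principal photography = (4 + 4·5 + 12)/6 = 36/6 = 6; σ²_Principal photography = ((12−4)/6)² = 1.778
te_Pickup shots = (1 + 4·4 + 7)/6 = 24/6 = 4; σ²_Pickup shots = ((7−1)/6)² = 1.000
te_Editing = (3 + 4·8 + 13)/6 = 48/6 = 8; σ²_Editing = ((13−3)/6)² = 2.778

Forward pass:
ES_Script lock = 0; EF_Script lock = 9
ES_Casting = 9; EF_Casting = 9+14 = 23
ES_Location scouting = 9; EF_Location scouting = 9+3 = 12
ES_Set construction = 9; EF_Set construction = 9+4 = 13
ES_Costume fitting = max(EF_Casting=23, EF_Set construction=13) = 23; EF_Costume fitting = 23+7 = 30
ES_Principal photography = 23; EF_Principal photography = 23+6 = 29
ES_Pickup shots = max(EF_Set construction=13, EF_Costume fitting=30) = 30; EF_Pickup shots = 30+4 = 34
ES_Editing = max(EF_Location scouting=12, EF_Principal photography=29, EF_Pickup shots=34) = 34; EF_Editing = 34+8 = 42
Expected project duration μ = 42 days. Critical path: Script lock → Casting → Costume fitting → Pickup shots → Editing.

Variance along critical path = 7.111 + 1.778 + 4.000 + 1.000 + 2.778 = 16.667; σ = √16.667 = 4.082 days.
Z = (48 − 42) / 4.082 = 1.470
P(T ≤ 48) = Φ(1.470) ≈ 0.929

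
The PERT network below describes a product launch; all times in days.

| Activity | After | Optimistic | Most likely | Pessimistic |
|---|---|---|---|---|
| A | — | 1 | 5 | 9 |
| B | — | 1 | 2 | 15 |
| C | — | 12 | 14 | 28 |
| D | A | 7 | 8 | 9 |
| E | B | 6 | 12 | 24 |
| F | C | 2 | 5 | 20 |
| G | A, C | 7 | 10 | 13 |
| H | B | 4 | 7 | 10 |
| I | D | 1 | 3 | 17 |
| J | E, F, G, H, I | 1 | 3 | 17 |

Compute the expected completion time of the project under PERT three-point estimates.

te_A = (1 + 4·5 + 9)/6 = 30/6 = 5
te_B = (1 + 4·2 + 15)/6 = 24/6 = 4
te_C = (12 + 4·14 + 28)/6 = 96/6 = 16
te_D = (7 + 4·8 + 9)/6 = 48/6 = 8
te_E = (6 + 4·12 + 24)/6 = 78/6 = 13
te_F = (2 + 4·5 + 20)/6 = 42/6 = 7
te_G = (7 + 4·10 + 13)/6 = 60/6 = 10
te_H = (4 + 4·7 + 10)/6 = 42/6 = 7
te_I = (1 + 4·3 + 17)/6 = 30/6 = 5
te_J = (1 + 4·3 + 17)/6 = 30/6 = 5

Forward pass:
ES_A = 0; EF_A = 5
ES_B = 0; EF_B = 4
ES_C = 0; EF_C = 16
ES_D = 5; EF_D = 5+8 = 13
ES_E = 4; EF_E = 4+13 = 17
ES_F = 16; EF_F = 16+7 = 23
ES_G = max(EF_A=5, EF_C=16) = 16; EF_G = 16+10 = 26
ES_H = 4; EF_H = 4+7 = 11
ES_I = 13; EF_I = 13+5 = 18
ES_J = max(EF_E=17, EF_F=23, EF_G=26, EF_H=11, EF_I=18) = 26; EF_J = 26+5 = 31
Expected project duration μ = 31 days. Critical path: C → G → J.

31 days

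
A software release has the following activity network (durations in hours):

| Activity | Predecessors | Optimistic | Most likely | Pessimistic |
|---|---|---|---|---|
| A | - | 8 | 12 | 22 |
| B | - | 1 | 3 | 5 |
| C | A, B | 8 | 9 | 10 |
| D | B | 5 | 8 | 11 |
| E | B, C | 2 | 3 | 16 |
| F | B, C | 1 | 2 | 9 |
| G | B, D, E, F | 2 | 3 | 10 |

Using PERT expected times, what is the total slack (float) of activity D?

te_A = (8 + 4·12 + 22)/6 = 78/6 = 13
te_B = (1 + 4·3 + 5)/6 = 18/6 = 3
te_C = (8 + 4·9 + 10)/6 = 54/6 = 9
te_D = (5 + 4·8 + 11)/6 = 48/6 = 8
te_E = (2 + 4·3 + 16)/6 = 30/6 = 5
te_F = (1 + 4·2 + 9)/6 = 18/6 = 3
te_G = (2 + 4·3 + 10)/6 = 24/6 = 4

Forward pass:
ES_A = 0; EF_A = 13
ES_B = 0; EF_B = 3
ES_C = max(EF_A=13, EF_B=3) = 13; EF_C = 13+9 = 22
ES_D = 3; EF_D = 3+8 = 11
ES_E = max(EF_B=3, EF_C=22) = 22; EF_E = 22+5 = 27
ES_F = max(EF_B=3, EF_C=22) = 22; EF_F = 22+3 = 25
ES_G = max(EF_B=3, EF_D=11, EF_E=27, EF_F=25) = 27; EF_G = 27+4 = 31
Expected project duration μ = 31 hours. Critical path: A → C → E → G.

Backward pass:
LF_G = 31; LS_G = 31−4 = 27
LF_F = LS_G = 27; LS_F = 27−3 = 24
LF_E = LS_G = 27; LS_E = 27−5 = 22
LF_D = LS_G = 27; LS_D = 27−8 = 19
LF_C = min(LS_E=22, LS_F=24) = 22; LS_C = 22−9 = 13
LF_B = min(LS_C=13, LS_D=19, LS_E=22, LS_F=24, LS_G=27) = 13; LS_B = 13−3 = 10
LF_A = LS_C = 13; LS_A = 13−13 = 0
Slack_D = LS_D − ES_D = 19 − 3 = 16

16 hours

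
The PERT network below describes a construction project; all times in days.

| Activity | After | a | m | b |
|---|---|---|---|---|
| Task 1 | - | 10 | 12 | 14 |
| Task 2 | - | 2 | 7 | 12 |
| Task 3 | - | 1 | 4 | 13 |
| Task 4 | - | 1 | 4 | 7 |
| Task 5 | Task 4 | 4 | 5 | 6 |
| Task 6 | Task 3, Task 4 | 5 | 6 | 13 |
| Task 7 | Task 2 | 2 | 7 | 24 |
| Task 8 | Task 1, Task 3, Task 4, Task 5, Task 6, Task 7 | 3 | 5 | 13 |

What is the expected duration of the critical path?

te_Task 1 = (10 + 4·12 + 14)/6 = 72/6 = 12
te_Task 2 = (2 + 4·7 + 12)/6 = 42/6 = 7
te_Task 3 = (1 + 4·4 + 13)/6 = 30/6 = 5
te_Task 4 = (1 + 4·4 + 7)/6 = 24/6 = 4
te_Task 5 = (4 + 4·5 + 6)/6 = 30/6 = 5
te_Task 6 = (5 + 4·6 + 13)/6 = 42/6 = 7
te_Task 7 = (2 + 4·7 + 24)/6 = 54/6 = 9
te_Task 8 = (3 + 4·5 + 13)/6 = 36/6 = 6

Forward pass:
ES_Task 1 = 0; EF_Task 1 = 12
ES_Task 2 = 0; EF_Task 2 = 7
ES_Task 3 = 0; EF_Task 3 = 5
ES_Task 4 = 0; EF_Task 4 = 4
ES_Task 5 = 4; EF_Task 5 = 4+5 = 9
ES_Task 6 = max(EF_Task 3=5, EF_Task 4=4) = 5; EF_Task 6 = 5+7 = 12
ES_Task 7 = 7; EF_Task 7 = 7+9 = 16
ES_Task 8 = max(EF_Task 1=12, EF_Task 3=5, EF_Task 4=4, EF_Task 5=9, EF_Task 6=12, EF_Task 7=16) = 16; EF_Task 8 = 16+6 = 22
Expected project duration μ = 22 days. Critical path: Task 2 → Task 7 → Task 8.

22 days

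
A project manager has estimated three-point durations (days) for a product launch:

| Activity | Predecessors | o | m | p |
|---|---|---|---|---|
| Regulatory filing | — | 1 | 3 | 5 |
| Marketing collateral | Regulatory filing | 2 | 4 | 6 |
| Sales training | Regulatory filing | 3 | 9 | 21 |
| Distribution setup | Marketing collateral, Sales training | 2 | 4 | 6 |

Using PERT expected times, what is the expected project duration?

17 days

te_Regulatory filing = (1 + 4·3 + 5)/6 = 18/6 = 3
te_Marketing collateral = (2 + 4·4 + 6)/6 = 24/6 = 4
te_Sales training = (3 + 4·9 + 21)/6 = 60/6 = 10
te_Distribution setup = (2 + 4·4 + 6)/6 = 24/6 = 4

Forward pass:
ES_Regulatory filing = 0; EF_Regulatory filing = 3
ES_Marketing collateral = 3; EF_Marketing collateral = 3+4 = 7
ES_Sales training = 3; EF_Sales training = 3+10 = 13
ES_Distribution setup = max(EF_Marketing collateral=7, EF_Sales training=13) = 13; EF_Distribution setup = 13+4 = 17
Expected project duration μ = 17 days. Critical path: Regulatory filing → Sales training → Distribution setup.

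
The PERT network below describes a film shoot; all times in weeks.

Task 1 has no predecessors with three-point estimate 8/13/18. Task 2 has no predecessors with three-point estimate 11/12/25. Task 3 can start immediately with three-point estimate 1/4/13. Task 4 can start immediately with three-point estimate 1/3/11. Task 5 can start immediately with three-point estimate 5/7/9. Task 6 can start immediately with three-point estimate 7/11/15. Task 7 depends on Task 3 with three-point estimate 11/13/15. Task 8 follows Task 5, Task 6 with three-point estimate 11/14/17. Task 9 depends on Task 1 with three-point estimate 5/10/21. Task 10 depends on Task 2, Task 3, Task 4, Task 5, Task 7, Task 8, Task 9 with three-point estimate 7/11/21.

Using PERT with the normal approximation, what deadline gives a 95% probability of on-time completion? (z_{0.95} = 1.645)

te_Task 1 = (8 + 4·13 + 18)/6 = 78/6 = 13; σ²_Task 1 = ((18−8)/6)² = 2.778
te_Task 2 = (11 + 4·12 + 25)/6 = 84/6 = 14; σ²_Task 2 = ((25−11)/6)² = 5.444
te_Task 3 = (1 + 4·4 + 13)/6 = 30/6 = 5; σ²_Task 3 = ((13−1)/6)² = 4.000
te_Task 4 = (1 + 4·3 + 11)/6 = 24/6 = 4; σ²_Task 4 = ((11−1)/6)² = 2.778
te_Task 5 = (5 + 4·7 + 9)/6 = 42/6 = 7; σ²_Task 5 = ((9−5)/6)² = 0.444
te_Task 6 = (7 + 4·11 + 15)/6 = 66/6 = 11; σ²_Task 6 = ((15−7)/6)² = 1.778
te_Task 7 = (11 + 4·13 + 15)/6 = 78/6 = 13; σ²_Task 7 = ((15−11)/6)² = 0.444
te_Task 8 = (11 + 4·14 + 17)/6 = 84/6 = 14; σ²_Task 8 = ((17−11)/6)² = 1.000
te_Task 9 = (5 + 4·10 + 21)/6 = 66/6 = 11; σ²_Task 9 = ((21−5)/6)² = 7.111
te_Task 10 = (7 + 4·11 + 21)/6 = 72/6 = 12; σ²_Task 10 = ((21−7)/6)² = 5.444

Forward pass:
ES_Task 1 = 0; EF_Task 1 = 13
ES_Task 2 = 0; EF_Task 2 = 14
ES_Task 3 = 0; EF_Task 3 = 5
ES_Task 4 = 0; EF_Task 4 = 4
ES_Task 5 = 0; EF_Task 5 = 7
ES_Task 6 = 0; EF_Task 6 = 11
ES_Task 7 = 5; EF_Task 7 = 5+13 = 18
ES_Task 8 = max(EF_Task 5=7, EF_Task 6=11) = 11; EF_Task 8 = 11+14 = 25
ES_Task 9 = 13; EF_Task 9 = 13+11 = 24
ES_Task 10 = max(EF_Task 2=14, EF_Task 3=5, EF_Task 4=4, EF_Task 5=7, EF_Task 7=18, EF_Task 8=25, EF_Task 9=24) = 25; EF_Task 10 = 25+12 = 37
Expected project duration μ = 37 weeks. Critical path: Task 6 → Task 8 → Task 10.

Variance along critical path = 1.778 + 1.000 + 5.444 = 8.222; σ = 2.867 weeks.
D = μ + z·σ = 37 + 1.645·2.867 = 41.7 weeks

41.7 weeks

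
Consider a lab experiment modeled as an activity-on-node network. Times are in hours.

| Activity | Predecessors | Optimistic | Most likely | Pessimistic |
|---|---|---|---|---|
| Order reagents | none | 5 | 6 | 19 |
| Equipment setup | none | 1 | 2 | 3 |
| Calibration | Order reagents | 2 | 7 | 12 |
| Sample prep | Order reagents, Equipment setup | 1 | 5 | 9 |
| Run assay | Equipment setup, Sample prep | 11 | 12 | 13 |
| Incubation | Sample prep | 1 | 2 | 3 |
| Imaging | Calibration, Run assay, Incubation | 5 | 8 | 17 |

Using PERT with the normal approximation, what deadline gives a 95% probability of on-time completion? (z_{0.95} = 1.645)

39.5 hours

te_Order reagents = (5 + 4·6 + 19)/6 = 48/6 = 8; σ²_Order reagents = ((19−5)/6)² = 5.444
te_Equipment setup = (1 + 4·2 + 3)/6 = 12/6 = 2; σ²_Equipment setup = ((3−1)/6)² = 0.111
te_Calibration = (2 + 4·7 + 12)/6 = 42/6 = 7; σ²_Calibration = ((12−2)/6)² = 2.778
te_Sample prep = (1 + 4·5 + 9)/6 = 30/6 = 5; σ²_Sample prep = ((9−1)/6)² = 1.778
te_Run assay = (11 + 4·12 + 13)/6 = 72/6 = 12; σ²_Run assay = ((13−11)/6)² = 0.111
te_Incubation = (1 + 4·2 + 3)/6 = 12/6 = 2; σ²_Incubation = ((3−1)/6)² = 0.111
te_Imaging = (5 + 4·8 + 17)/6 = 54/6 = 9; σ²_Imaging = ((17−5)/6)² = 4.000

Forward pass:
ES_Order reagents = 0; EF_Order reagents = 8
ES_Equipment setup = 0; EF_Equipment setup = 2
ES_Calibration = 8; EF_Calibration = 8+7 = 15
ES_Sample prep = max(EF_Order reagents=8, EF_Equipment setup=2) = 8; EF_Sample prep = 8+5 = 13
ES_Run assay = max(EF_Equipment setup=2, EF_Sample prep=13) = 13; EF_Run assay = 13+12 = 25
ES_Incubation = 13; EF_Incubation = 13+2 = 15
ES_Imaging = max(EF_Calibration=15, EF_Run assay=25, EF_Incubation=15) = 25; EF_Imaging = 25+9 = 34
Expected project duration μ = 34 hours. Critical path: Order reagents → Sample prep → Run assay → Imaging.

Variance along critical path = 5.444 + 1.778 + 0.111 + 4.000 = 11.333; σ = 3.367 hours.
D = μ + z·σ = 34 + 1.645·3.367 = 39.5 hours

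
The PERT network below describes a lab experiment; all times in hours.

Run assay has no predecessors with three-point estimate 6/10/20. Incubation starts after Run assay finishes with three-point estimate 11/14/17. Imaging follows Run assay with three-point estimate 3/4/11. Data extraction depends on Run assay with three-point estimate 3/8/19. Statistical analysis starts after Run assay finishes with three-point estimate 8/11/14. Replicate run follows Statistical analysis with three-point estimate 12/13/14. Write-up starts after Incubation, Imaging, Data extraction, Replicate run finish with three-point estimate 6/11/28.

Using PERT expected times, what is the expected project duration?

48 hours

te_Run assay = (6 + 4·10 + 20)/6 = 66/6 = 11
te_Incubation = (11 + 4·14 + 17)/6 = 84/6 = 14
te_Imaging = (3 + 4·4 + 11)/6 = 30/6 = 5
te_Data extraction = (3 + 4·8 + 19)/6 = 54/6 = 9
te_Statistical analysis = (8 + 4·11 + 14)/6 = 66/6 = 11
te_Replicate run = (12 + 4·13 + 14)/6 = 78/6 = 13
te_Write-up = (6 + 4·11 + 28)/6 = 78/6 = 13

Forward pass:
ES_Run assay = 0; EF_Run assay = 11
ES_Incubation = 11; EF_Incubation = 11+14 = 25
ES_Imaging = 11; EF_Imaging = 11+5 = 16
ES_Data extraction = 11; EF_Data extraction = 11+9 = 20
ES_Statistical analysis = 11; EF_Statistical analysis = 11+11 = 22
ES_Replicate run = 22; EF_Replicate run = 22+13 = 35
ES_Write-up = max(EF_Incubation=25, EF_Imaging=16, EF_Data extraction=20, EF_Replicate run=35) = 35; EF_Write-up = 35+13 = 48
Expected project duration μ = 48 hours. Critical path: Run assay → Statistical analysis → Replicate run → Write-up.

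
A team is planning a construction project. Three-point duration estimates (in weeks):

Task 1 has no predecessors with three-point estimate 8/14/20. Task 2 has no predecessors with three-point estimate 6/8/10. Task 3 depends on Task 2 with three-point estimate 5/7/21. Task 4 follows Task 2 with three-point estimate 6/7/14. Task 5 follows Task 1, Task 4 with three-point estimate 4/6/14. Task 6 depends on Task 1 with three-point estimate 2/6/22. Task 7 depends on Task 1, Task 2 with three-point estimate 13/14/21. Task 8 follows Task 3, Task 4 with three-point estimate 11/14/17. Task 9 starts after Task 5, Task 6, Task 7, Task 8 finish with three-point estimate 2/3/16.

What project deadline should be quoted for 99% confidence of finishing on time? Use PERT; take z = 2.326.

te_Task 1 = (8 + 4·14 + 20)/6 = 84/6 = 14; σ²_Task 1 = ((20−8)/6)² = 4.000
te_Task 2 = (6 + 4·8 + 10)/6 = 48/6 = 8; σ²_Task 2 = ((10−6)/6)² = 0.444
te_Task 3 = (5 + 4·7 + 21)/6 = 54/6 = 9; σ²_Task 3 = ((21−5)/6)² = 7.111
te_Task 4 = (6 + 4·7 + 14)/6 = 48/6 = 8; σ²_Task 4 = ((14−6)/6)² = 1.778
te_Task 5 = (4 + 4·6 + 14)/6 = 42/6 = 7; σ²_Task 5 = ((14−4)/6)² = 2.778
te_Task 6 = (2 + 4·6 + 22)/6 = 48/6 = 8; σ²_Task 6 = ((22−2)/6)² = 11.111
te_Task 7 = (13 + 4·14 + 21)/6 = 90/6 = 15; σ²_Task 7 = ((21−13)/6)² = 1.778
te_Task 8 = (11 + 4·14 + 17)/6 = 84/6 = 14; σ²_Task 8 = ((17−11)/6)² = 1.000
te_Task 9 = (2 + 4·3 + 16)/6 = 30/6 = 5; σ²_Task 9 = ((16−2)/6)² = 5.444

Forward pass:
ES_Task 1 = 0; EF_Task 1 = 14
ES_Task 2 = 0; EF_Task 2 = 8
ES_Task 3 = 8; EF_Task 3 = 8+9 = 17
ES_Task 4 = 8; EF_Task 4 = 8+8 = 16
ES_Task 5 = max(EF_Task 1=14, EF_Task 4=16) = 16; EF_Task 5 = 16+7 = 23
ES_Task 6 = 14; EF_Task 6 = 14+8 = 22
ES_Task 7 = max(EF_Task 1=14, EF_Task 2=8) = 14; EF_Task 7 = 14+15 = 29
ES_Task 8 = max(EF_Task 3=17, EF_Task 4=16) = 17; EF_Task 8 = 17+14 = 31
ES_Task 9 = max(EF_Task 5=23, EF_Task 6=22, EF_Task 7=29, EF_Task 8=31) = 31; EF_Task 9 = 31+5 = 36
Expected project duration μ = 36 weeks. Critical path: Task 2 → Task 3 → Task 8 → Task 9.

Variance along critical path = 0.444 + 7.111 + 1.000 + 5.444 = 14.000; σ = 3.742 weeks.
D = μ + z·σ = 36 + 2.326·3.742 = 44.7 weeks

44.7 weeks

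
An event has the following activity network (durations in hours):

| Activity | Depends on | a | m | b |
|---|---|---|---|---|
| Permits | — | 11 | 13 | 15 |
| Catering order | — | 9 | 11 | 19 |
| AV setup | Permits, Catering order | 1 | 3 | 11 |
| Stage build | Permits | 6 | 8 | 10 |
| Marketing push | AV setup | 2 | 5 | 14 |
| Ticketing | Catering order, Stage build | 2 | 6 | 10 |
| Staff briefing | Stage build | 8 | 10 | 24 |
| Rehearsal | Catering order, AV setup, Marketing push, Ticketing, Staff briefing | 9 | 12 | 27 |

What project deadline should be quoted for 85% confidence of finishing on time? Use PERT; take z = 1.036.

te_Permits = (11 + 4·13 + 15)/6 = 78/6 = 13; σ²_Permits = ((15−11)/6)² = 0.444
te_Catering order = (9 + 4·11 + 19)/6 = 72/6 = 12; σ²_Catering order = ((19−9)/6)² = 2.778
te_AV setup = (1 + 4·3 + 11)/6 = 24/6 = 4; σ²_AV setup = ((11−1)/6)² = 2.778
te_Stage build = (6 + 4·8 + 10)/6 = 48/6 = 8; σ²_Stage build = ((10−6)/6)² = 0.444
te_Marketing push = (2 + 4·5 + 14)/6 = 36/6 = 6; σ²_Marketing push = ((14−2)/6)² = 4.000
te_Ticketing = (2 + 4·6 + 10)/6 = 36/6 = 6; σ²_Ticketing = ((10−2)/6)² = 1.778
te_Staff briefing = (8 + 4·10 + 24)/6 = 72/6 = 12; σ²_Staff briefing = ((24−8)/6)² = 7.111
te_Rehearsal = (9 + 4·12 + 27)/6 = 84/6 = 14; σ²_Rehearsal = ((27−9)/6)² = 9.000

Forward pass:
ES_Permits = 0; EF_Permits = 13
ES_Catering order = 0; EF_Catering order = 12
ES_AV setup = max(EF_Permits=13, EF_Catering order=12) = 13; EF_AV setup = 13+4 = 17
ES_Stage build = 13; EF_Stage build = 13+8 = 21
ES_Marketing push = 17; EF_Marketing push = 17+6 = 23
ES_Ticketing = max(EF_Catering order=12, EF_Stage build=21) = 21; EF_Ticketing = 21+6 = 27
ES_Staff briefing = 21; EF_Staff briefing = 21+12 = 33
ES_Rehearsal = max(EF_Catering order=12, EF_AV setup=17, EF_Marketing push=23, EF_Ticketing=27, EF_Staff briefing=33) = 33; EF_Rehearsal = 33+14 = 47
Expected project duration μ = 47 hours. Critical path: Permits → Stage build → Staff briefing → Rehearsal.

Variance along critical path = 0.444 + 0.444 + 7.111 + 9.000 = 17.000; σ = 4.123 hours.
D = μ + z·σ = 47 + 1.036·4.123 = 51.3 hours

51.3 hours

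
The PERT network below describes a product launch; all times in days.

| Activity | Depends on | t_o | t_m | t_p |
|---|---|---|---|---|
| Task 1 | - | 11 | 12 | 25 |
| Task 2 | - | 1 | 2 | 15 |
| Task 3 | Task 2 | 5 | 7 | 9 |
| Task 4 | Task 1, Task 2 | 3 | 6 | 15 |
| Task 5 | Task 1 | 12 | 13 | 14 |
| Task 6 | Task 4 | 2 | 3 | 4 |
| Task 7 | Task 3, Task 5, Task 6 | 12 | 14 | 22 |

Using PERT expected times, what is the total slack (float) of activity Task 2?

te_Task 1 = (11 + 4·12 + 25)/6 = 84/6 = 14
te_Task 2 = (1 + 4·2 + 15)/6 = 24/6 = 4
te_Task 3 = (5 + 4·7 + 9)/6 = 42/6 = 7
te_Task 4 = (3 + 4·6 + 15)/6 = 42/6 = 7
te_Task 5 = (12 + 4·13 + 14)/6 = 78/6 = 13
te_Task 6 = (2 + 4·3 + 4)/6 = 18/6 = 3
te_Task 7 = (12 + 4·14 + 22)/6 = 90/6 = 15

Forward pass:
ES_Task 1 = 0; EF_Task 1 = 14
ES_Task 2 = 0; EF_Task 2 = 4
ES_Task 3 = 4; EF_Task 3 = 4+7 = 11
ES_Task 4 = max(EF_Task 1=14, EF_Task 2=4) = 14; EF_Task 4 = 14+7 = 21
ES_Task 5 = 14; EF_Task 5 = 14+13 = 27
ES_Task 6 = 21; EF_Task 6 = 21+3 = 24
ES_Task 7 = max(EF_Task 3=11, EF_Task 5=27, EF_Task 6=24) = 27; EF_Task 7 = 27+15 = 42
Expected project duration μ = 42 days. Critical path: Task 1 → Task 5 → Task 7.

Backward pass:
LF_Task 7 = 42; LS_Task 7 = 42−15 = 27
LF_Task 6 = LS_Task 7 = 27; LS_Task 6 = 27−3 = 24
LF_Task 5 = LS_Task 7 = 27; LS_Task 5 = 27−13 = 14
LF_Task 4 = LS_Task 6 = 24; LS_Task 4 = 24−7 = 17
LF_Task 3 = LS_Task 7 = 27; LS_Task 3 = 27−7 = 20
LF_Task 2 = min(LS_Task 3=20, LS_Task 4=17) = 17; LS_Task 2 = 17−4 = 13
LF_Task 1 = min(LS_Task 4=17, LS_Task 5=14) = 14; LS_Task 1 = 14−14 = 0
Slack_Task 2 = LS_Task 2 − ES_Task 2 = 13 − 0 = 13

13 days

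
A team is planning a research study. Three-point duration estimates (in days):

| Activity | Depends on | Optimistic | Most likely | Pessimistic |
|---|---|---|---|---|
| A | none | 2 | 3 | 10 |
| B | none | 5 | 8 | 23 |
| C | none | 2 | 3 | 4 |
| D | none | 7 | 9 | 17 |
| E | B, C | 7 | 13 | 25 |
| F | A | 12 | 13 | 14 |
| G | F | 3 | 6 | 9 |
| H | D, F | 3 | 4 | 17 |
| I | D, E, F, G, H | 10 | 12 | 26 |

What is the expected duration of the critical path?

te_A = (2 + 4·3 + 10)/6 = 24/6 = 4
te_B = (5 + 4·8 + 23)/6 = 60/6 = 10
te_C = (2 + 4·3 + 4)/6 = 18/6 = 3
te_D = (7 + 4·9 + 17)/6 = 60/6 = 10
te_E = (7 + 4·13 + 25)/6 = 84/6 = 14
te_F = (12 + 4·13 + 14)/6 = 78/6 = 13
te_G = (3 + 4·6 + 9)/6 = 36/6 = 6
te_H = (3 + 4·4 + 17)/6 = 36/6 = 6
te_I = (10 + 4·12 + 26)/6 = 84/6 = 14

Forward pass:
ES_A = 0; EF_A = 4
ES_B = 0; EF_B = 10
ES_C = 0; EF_C = 3
ES_D = 0; EF_D = 10
ES_E = max(EF_B=10, EF_C=3) = 10; EF_E = 10+14 = 24
ES_F = 4; EF_F = 4+13 = 17
ES_G = 17; EF_G = 17+6 = 23
ES_H = max(EF_D=10, EF_F=17) = 17; EF_H = 17+6 = 23
ES_I = max(EF_D=10, EF_E=24, EF_F=17, EF_G=23, EF_H=23) = 24; EF_I = 24+14 = 38
Expected project duration μ = 38 days. Critical path: B → E → I.

38 days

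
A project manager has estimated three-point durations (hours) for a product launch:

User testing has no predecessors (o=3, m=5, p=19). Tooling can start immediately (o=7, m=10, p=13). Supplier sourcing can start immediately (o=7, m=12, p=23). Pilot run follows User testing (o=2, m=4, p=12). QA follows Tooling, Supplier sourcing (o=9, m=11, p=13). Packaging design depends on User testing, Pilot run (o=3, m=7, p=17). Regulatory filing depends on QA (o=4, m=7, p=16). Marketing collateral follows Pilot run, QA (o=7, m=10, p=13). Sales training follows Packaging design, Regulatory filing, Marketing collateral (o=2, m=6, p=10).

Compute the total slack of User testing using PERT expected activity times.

te_User testing = (3 + 4·5 + 19)/6 = 42/6 = 7
te_Tooling = (7 + 4·10 + 13)/6 = 60/6 = 10
te_Supplier sourcing = (7 + 4·12 + 23)/6 = 78/6 = 13
te_Pilot run = (2 + 4·4 + 12)/6 = 30/6 = 5
te_QA = (9 + 4·11 + 13)/6 = 66/6 = 11
te_Packaging design = (3 + 4·7 + 17)/6 = 48/6 = 8
te_Regulatory filing = (4 + 4·7 + 16)/6 = 48/6 = 8
te_Marketing collateral = (7 + 4·10 + 13)/6 = 60/6 = 10
te_Sales training = (2 + 4·6 + 10)/6 = 36/6 = 6

Forward pass:
ES_User testing = 0; EF_User testing = 7
ES_Tooling = 0; EF_Tooling = 10
ES_Supplier sourcing = 0; EF_Supplier sourcing = 13
ES_Pilot run = 7; EF_Pilot run = 7+5 = 12
ES_QA = max(EF_Tooling=10, EF_Supplier sourcing=13) = 13; EF_QA = 13+11 = 24
ES_Packaging design = max(EF_User testing=7, EF_Pilot run=12) = 12; EF_Packaging design = 12+8 = 20
ES_Regulatory filing = 24; EF_Regulatory filing = 24+8 = 32
ES_Marketing collateral = max(EF_Pilot run=12, EF_QA=24) = 24; EF_Marketing collateral = 24+10 = 34
ES_Sales training = max(EF_Packaging design=20, EF_Regulatory filing=32, EF_Marketing collateral=34) = 34; EF_Sales training = 34+6 = 40
Expected project duration μ = 40 hours. Critical path: Supplier sourcing → QA → Marketing collateral → Sales training.

Backward pass:
LF_Sales training = 40; LS_Sales training = 40−6 = 34
LF_Marketing collateral = LS_Sales training = 34; LS_Marketing collateral = 34−10 = 24
LF_Regulatory filing = LS_Sales training = 34; LS_Regulatory filing = 34−8 = 26
LF_Packaging design = LS_Sales training = 34; LS_Packaging design = 34−8 = 26
LF_QA = min(LS_Regulatory filing=26, LS_Marketing collateral=24) = 24; LS_QA = 24−11 = 13
LF_Pilot run = min(LS_Packaging design=26, LS_Marketing collateral=24) = 24; LS_Pilot run = 24−5 = 19
LF_Supplier sourcing = LS_QA = 13; LS_Supplier sourcing = 13−13 = 0
LF_Tooling = LS_QA = 13; LS_Tooling = 13−10 = 3
LF_User testing = min(LS_Pilot run=19, LS_Packaging design=26) = 19; LS_User testing = 19−7 = 12
Slack_User testing = LS_User testing − ES_User testing = 12 − 0 = 12

12 hours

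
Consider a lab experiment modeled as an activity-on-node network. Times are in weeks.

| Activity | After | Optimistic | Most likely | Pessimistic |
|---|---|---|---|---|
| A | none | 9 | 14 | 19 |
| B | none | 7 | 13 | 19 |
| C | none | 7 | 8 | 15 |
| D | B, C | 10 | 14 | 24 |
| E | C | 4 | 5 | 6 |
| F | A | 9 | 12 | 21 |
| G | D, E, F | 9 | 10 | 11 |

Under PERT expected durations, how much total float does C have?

4 weeks

te_A = (9 + 4·14 + 19)/6 = 84/6 = 14
te_B = (7 + 4·13 + 19)/6 = 78/6 = 13
te_C = (7 + 4·8 + 15)/6 = 54/6 = 9
te_D = (10 + 4·14 + 24)/6 = 90/6 = 15
te_E = (4 + 4·5 + 6)/6 = 30/6 = 5
te_F = (9 + 4·12 + 21)/6 = 78/6 = 13
te_G = (9 + 4·10 + 11)/6 = 60/6 = 10

Forward pass:
ES_A = 0; EF_A = 14
ES_B = 0; EF_B = 13
ES_C = 0; EF_C = 9
ES_D = max(EF_B=13, EF_C=9) = 13; EF_D = 13+15 = 28
ES_E = 9; EF_E = 9+5 = 14
ES_F = 14; EF_F = 14+13 = 27
ES_G = max(EF_D=28, EF_E=14, EF_F=27) = 28; EF_G = 28+10 = 38
Expected project duration μ = 38 weeks. Critical path: B → D → G.

Backward pass:
LF_G = 38; LS_G = 38−10 = 28
LF_F = LS_G = 28; LS_F = 28−13 = 15
LF_E = LS_G = 28; LS_E = 28−5 = 23
LF_D = LS_G = 28; LS_D = 28−15 = 13
LF_C = min(LS_D=13, LS_E=23) = 13; LS_C = 13−9 = 4
LF_B = LS_D = 13; LS_B = 13−13 = 0
LF_A = LS_F = 15; LS_A = 15−14 = 1
Slack_C = LS_C − ES_C = 4 − 0 = 4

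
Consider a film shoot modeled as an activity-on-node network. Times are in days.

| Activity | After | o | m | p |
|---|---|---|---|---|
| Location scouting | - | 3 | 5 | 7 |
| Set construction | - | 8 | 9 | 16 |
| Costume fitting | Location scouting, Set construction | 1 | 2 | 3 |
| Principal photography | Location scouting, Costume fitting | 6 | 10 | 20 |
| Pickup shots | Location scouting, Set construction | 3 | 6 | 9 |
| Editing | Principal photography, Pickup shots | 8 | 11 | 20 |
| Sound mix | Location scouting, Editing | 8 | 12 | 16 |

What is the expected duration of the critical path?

te_Location scouting = (3 + 4·5 + 7)/6 = 30/6 = 5
te_Set construction = (8 + 4·9 + 16)/6 = 60/6 = 10
te_Costume fitting = (1 + 4·2 + 3)/6 = 12/6 = 2
te_Principal photography = (6 + 4·10 + 20)/6 = 66/6 = 11
te_Pickup shots = (3 + 4·6 + 9)/6 = 36/6 = 6
te_Editing = (8 + 4·11 + 20)/6 = 72/6 = 12
te_Sound mix = (8 + 4·12 + 16)/6 = 72/6 = 12

Forward pass:
ES_Location scouting = 0; EF_Location scouting = 5
ES_Set construction = 0; EF_Set construction = 10
ES_Costume fitting = max(EF_Location scouting=5, EF_Set construction=10) = 10; EF_Costume fitting = 10+2 = 12
ES_Principal photography = max(EF_Location scouting=5, EF_Costume fitting=12) = 12; EF_Principal photography = 12+11 = 23
ES_Pickup shots = max(EF_Location scouting=5, EF_Set construction=10) = 10; EF_Pickup shots = 10+6 = 16
ES_Editing = max(EF_Principal photography=23, EF_Pickup shots=16) = 23; EF_Editing = 23+12 = 35
ES_Sound mix = max(EF_Location scouting=5, EF_Editing=35) = 35; EF_Sound mix = 35+12 = 47
Expected project duration μ = 47 days. Critical path: Set construction → Costume fitting → Principal photography → Editing → Sound mix.

47 days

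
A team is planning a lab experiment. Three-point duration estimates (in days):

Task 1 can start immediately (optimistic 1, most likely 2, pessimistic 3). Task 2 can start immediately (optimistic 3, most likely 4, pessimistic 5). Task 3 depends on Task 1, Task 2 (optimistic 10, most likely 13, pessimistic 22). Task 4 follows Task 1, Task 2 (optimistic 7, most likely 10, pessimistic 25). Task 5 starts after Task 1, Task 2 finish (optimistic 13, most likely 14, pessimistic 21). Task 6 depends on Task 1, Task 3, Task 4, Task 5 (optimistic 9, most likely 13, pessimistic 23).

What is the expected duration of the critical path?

33 days

te_Task 1 = (1 + 4·2 + 3)/6 = 12/6 = 2
te_Task 2 = (3 + 4·4 + 5)/6 = 24/6 = 4
te_Task 3 = (10 + 4·13 + 22)/6 = 84/6 = 14
te_Task 4 = (7 + 4·10 + 25)/6 = 72/6 = 12
te_Task 5 = (13 + 4·14 + 21)/6 = 90/6 = 15
te_Task 6 = (9 + 4·13 + 23)/6 = 84/6 = 14

Forward pass:
ES_Task 1 = 0; EF_Task 1 = 2
ES_Task 2 = 0; EF_Task 2 = 4
ES_Task 3 = max(EF_Task 1=2, EF_Task 2=4) = 4; EF_Task 3 = 4+14 = 18
ES_Task 4 = max(EF_Task 1=2, EF_Task 2=4) = 4; EF_Task 4 = 4+12 = 16
ES_Task 5 = max(EF_Task 1=2, EF_Task 2=4) = 4; EF_Task 5 = 4+15 = 19
ES_Task 6 = max(EF_Task 1=2, EF_Task 3=18, EF_Task 4=16, EF_Task 5=19) = 19; EF_Task 6 = 19+14 = 33
Expected project duration μ = 33 days. Critical path: Task 2 → Task 5 → Task 6.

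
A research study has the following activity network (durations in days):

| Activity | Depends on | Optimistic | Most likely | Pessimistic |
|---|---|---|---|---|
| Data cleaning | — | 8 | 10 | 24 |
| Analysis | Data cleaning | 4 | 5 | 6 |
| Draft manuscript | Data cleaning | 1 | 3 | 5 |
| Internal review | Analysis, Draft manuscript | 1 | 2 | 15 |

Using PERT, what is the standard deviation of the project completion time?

3.56 days

te_Data cleaning = (8 + 4·10 + 24)/6 = 72/6 = 12; σ²_Data cleaning = ((24−8)/6)² = 7.111
te_Analysis = (4 + 4·5 + 6)/6 = 30/6 = 5; σ²_Analysis = ((6−4)/6)² = 0.111
te_Draft manuscript = (1 + 4·3 + 5)/6 = 18/6 = 3; σ²_Draft manuscript = ((5−1)/6)² = 0.444
te_Internal review = (1 + 4·2 + 15)/6 = 24/6 = 4; σ²_Internal review = ((15−1)/6)² = 5.444

Forward pass:
ES_Data cleaning = 0; EF_Data cleaning = 12
ES_Analysis = 12; EF_Analysis = 12+5 = 17
ES_Draft manuscript = 12; EF_Draft manuscript = 12+3 = 15
ES_Internal review = max(EF_Analysis=17, EF_Draft manuscript=15) = 17; EF_Internal review = 17+4 = 21
Expected project duration μ = 21 days. Critical path: Data cleaning → Analysis → Internal review.

Variance along critical path = 7.111 + 0.111 + 5.444 = 12.667
σ = √12.667 = 3.559 days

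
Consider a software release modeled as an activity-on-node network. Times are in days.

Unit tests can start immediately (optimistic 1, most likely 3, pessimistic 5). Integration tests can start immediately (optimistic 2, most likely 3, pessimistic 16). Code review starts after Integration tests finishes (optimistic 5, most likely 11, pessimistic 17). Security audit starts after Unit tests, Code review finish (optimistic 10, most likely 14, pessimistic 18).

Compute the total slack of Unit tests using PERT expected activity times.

te_Unit tests = (1 + 4·3 + 5)/6 = 18/6 = 3
te_Integration tests = (2 + 4·3 + 16)/6 = 30/6 = 5
te_Code review = (5 + 4·11 + 17)/6 = 66/6 = 11
te_Security audit = (10 + 4·14 + 18)/6 = 84/6 = 14

Forward pass:
ES_Unit tests = 0; EF_Unit tests = 3
ES_Integration tests = 0; EF_Integration tests = 5
ES_Code review = 5; EF_Code review = 5+11 = 16
ES_Security audit = max(EF_Unit tests=3, EF_Code review=16) = 16; EF_Security audit = 16+14 = 30
Expected project duration μ = 30 days. Critical path: Integration tests → Code review → Security audit.

Backward pass:
LF_Security audit = 30; LS_Security audit = 30−14 = 16
LF_Code review = LS_Security audit = 16; LS_Code review = 16−11 = 5
LF_Integration tests = LS_Code review = 5; LS_Integration tests = 5−5 = 0
LF_Unit tests = LS_Security audit = 16; LS_Unit tests = 16−3 = 13
Slack_Unit tests = LS_Unit tests − ES_Unit tests = 13 − 0 = 13

13 days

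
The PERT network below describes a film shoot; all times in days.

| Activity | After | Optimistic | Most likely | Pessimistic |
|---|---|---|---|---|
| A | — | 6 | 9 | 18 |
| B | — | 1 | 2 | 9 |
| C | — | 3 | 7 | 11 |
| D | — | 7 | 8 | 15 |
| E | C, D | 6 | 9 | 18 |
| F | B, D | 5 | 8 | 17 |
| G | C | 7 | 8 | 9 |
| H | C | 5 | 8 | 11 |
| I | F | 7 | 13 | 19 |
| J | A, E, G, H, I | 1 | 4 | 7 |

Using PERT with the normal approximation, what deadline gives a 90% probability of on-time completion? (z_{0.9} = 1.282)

te_A = (6 + 4·9 + 18)/6 = 60/6 = 10; σ²_A = ((18−6)/6)² = 4.000
te_B = (1 + 4·2 + 9)/6 = 18/6 = 3; σ²_B = ((9−1)/6)² = 1.778
te_C = (3 + 4·7 + 11)/6 = 42/6 = 7; σ²_C = ((11−3)/6)² = 1.778
te_D = (7 + 4·8 + 15)/6 = 54/6 = 9; σ²_D = ((15−7)/6)² = 1.778
te_E = (6 + 4·9 + 18)/6 = 60/6 = 10; σ²_E = ((18−6)/6)² = 4.000
te_F = (5 + 4·8 + 17)/6 = 54/6 = 9; σ²_F = ((17−5)/6)² = 4.000
te_G = (7 + 4·8 + 9)/6 = 48/6 = 8; σ²_G = ((9−7)/6)² = 0.111
te_H = (5 + 4·8 + 11)/6 = 48/6 = 8; σ²_H = ((11−5)/6)² = 1.000
te_I = (7 + 4·13 + 19)/6 = 78/6 = 13; σ²_I = ((19−7)/6)² = 4.000
te_J = (1 + 4·4 + 7)/6 = 24/6 = 4; σ²_J = ((7−1)/6)² = 1.000

Forward pass:
ES_A = 0; EF_A = 10
ES_B = 0; EF_B = 3
ES_C = 0; EF_C = 7
ES_D = 0; EF_D = 9
ES_E = max(EF_C=7, EF_D=9) = 9; EF_E = 9+10 = 19
ES_F = max(EF_B=3, EF_D=9) = 9; EF_F = 9+9 = 18
ES_G = 7; EF_G = 7+8 = 15
ES_H = 7; EF_H = 7+8 = 15
ES_I = 18; EF_I = 18+13 = 31
ES_J = max(EF_A=10, EF_E=19, EF_G=15, EF_H=15, EF_I=31) = 31; EF_J = 31+4 = 35
Expected project duration μ = 35 days. Critical path: D → F → I → J.

Variance along critical path = 1.778 + 4.000 + 4.000 + 1.000 = 10.778; σ = 3.283 days.
D = μ + z·σ = 35 + 1.282·3.283 = 39.2 days

39.2 days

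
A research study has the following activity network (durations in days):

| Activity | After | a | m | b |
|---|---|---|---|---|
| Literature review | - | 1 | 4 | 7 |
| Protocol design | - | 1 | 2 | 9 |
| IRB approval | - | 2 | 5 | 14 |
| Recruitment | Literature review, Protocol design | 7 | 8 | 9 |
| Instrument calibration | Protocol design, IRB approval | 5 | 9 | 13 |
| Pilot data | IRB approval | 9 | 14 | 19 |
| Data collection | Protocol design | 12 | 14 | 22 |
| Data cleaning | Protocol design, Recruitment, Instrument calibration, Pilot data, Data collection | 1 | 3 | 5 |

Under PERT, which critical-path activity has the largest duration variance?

IRB approval

te_Literature review = (1 + 4·4 + 7)/6 = 24/6 = 4; σ²_Literature review = ((7−1)/6)² = 1.000
te_Protocol design = (1 + 4·2 + 9)/6 = 18/6 = 3; σ²_Protocol design = ((9−1)/6)² = 1.778
te_IRB approval = (2 + 4·5 + 14)/6 = 36/6 = 6; σ²_IRB approval = ((14−2)/6)² = 4.000
te_Recruitment = (7 + 4·8 + 9)/6 = 48/6 = 8; σ²_Recruitment = ((9−7)/6)² = 0.111
te_Instrument calibration = (5 + 4·9 + 13)/6 = 54/6 = 9; σ²_Instrument calibration = ((13−5)/6)² = 1.778
te_Pilot data = (9 + 4·14 + 19)/6 = 84/6 = 14; σ²_Pilot data = ((19−9)/6)² = 2.778
te_Data collection = (12 + 4·14 + 22)/6 = 90/6 = 15; σ²_Data collection = ((22−12)/6)² = 2.778
te_Data cleaning = (1 + 4·3 + 5)/6 = 18/6 = 3; σ²_Data cleaning = ((5−1)/6)² = 0.444

Forward pass:
ES_Literature review = 0; EF_Literature review = 4
ES_Protocol design = 0; EF_Protocol design = 3
ES_IRB approval = 0; EF_IRB approval = 6
ES_Recruitment = max(EF_Literature review=4, EF_Protocol design=3) = 4; EF_Recruitment = 4+8 = 12
ES_Instrument calibration = max(EF_Protocol design=3, EF_IRB approval=6) = 6; EF_Instrument calibration = 6+9 = 15
ES_Pilot data = 6; EF_Pilot data = 6+14 = 20
ES_Data collection = 3; EF_Data collection = 3+15 = 18
ES_Data cleaning = max(EF_Protocol design=3, EF_Recruitment=12, EF_Instrument calibration=15, EF_Pilot data=20, EF_Data collection=18) = 20; EF_Data cleaning = 20+3 = 23
Expected project duration μ = 23 days. Critical path: IRB approval → Pilot data → Data cleaning.

Variances on critical path: σ²_IRB approval=4.000, σ²_Pilot data=2.778, σ²_Data cleaning=0.444.
Largest is σ²_IRB approval = 4.000.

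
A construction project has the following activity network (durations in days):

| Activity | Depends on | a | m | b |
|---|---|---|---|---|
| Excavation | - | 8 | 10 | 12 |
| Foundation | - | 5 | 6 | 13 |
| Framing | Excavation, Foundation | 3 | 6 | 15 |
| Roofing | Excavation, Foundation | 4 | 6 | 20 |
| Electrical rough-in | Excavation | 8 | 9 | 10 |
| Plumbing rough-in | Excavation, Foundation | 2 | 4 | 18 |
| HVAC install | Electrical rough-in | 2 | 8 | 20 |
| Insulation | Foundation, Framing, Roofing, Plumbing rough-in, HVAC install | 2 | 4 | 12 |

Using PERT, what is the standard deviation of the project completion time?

3.51 days

te_Excavation = (8 + 4·10 + 12)/6 = 60/6 = 10; σ²_Excavation = ((12−8)/6)² = 0.444
te_Foundation = (5 + 4·6 + 13)/6 = 42/6 = 7; σ²_Foundation = ((13−5)/6)² = 1.778
te_Framing = (3 + 4·6 + 15)/6 = 42/6 = 7; σ²_Framing = ((15−3)/6)² = 4.000
te_Roofing = (4 + 4·6 + 20)/6 = 48/6 = 8; σ²_Roofing = ((20−4)/6)² = 7.111
te_Electrical rough-in = (8 + 4·9 + 10)/6 = 54/6 = 9; σ²_Electrical rough-in = ((10−8)/6)² = 0.111
te_Plumbing rough-in = (2 + 4·4 + 18)/6 = 36/6 = 6; σ²_Plumbing rough-in = ((18−2)/6)² = 7.111
te_HVAC install = (2 + 4·8 + 20)/6 = 54/6 = 9; σ²_HVAC install = ((20−2)/6)² = 9.000
te_Insulation = (2 + 4·4 + 12)/6 = 30/6 = 5; σ²_Insulation = ((12−2)/6)² = 2.778

Forward pass:
ES_Excavation = 0; EF_Excavation = 10
ES_Foundation = 0; EF_Foundation = 7
ES_Framing = max(EF_Excavation=10, EF_Foundation=7) = 10; EF_Framing = 10+7 = 17
ES_Roofing = max(EF_Excavation=10, EF_Foundation=7) = 10; EF_Roofing = 10+8 = 18
ES_Electrical rough-in = 10; EF_Electrical rough-in = 10+9 = 19
ES_Plumbing rough-in = max(EF_Excavation=10, EF_Foundation=7) = 10; EF_Plumbing rough-in = 10+6 = 16
ES_HVAC install = 19; EF_HVAC install = 19+9 = 28
ES_Insulation = max(EF_Foundation=7, EF_Framing=17, EF_Roofing=18, EF_Plumbing rough-in=16, EF_HVAC install=28) = 28; EF_Insulation = 28+5 = 33
Expected project duration μ = 33 days. Critical path: Excavation → Electrical rough-in → HVAC install → Insulation.

Variance along critical path = 0.444 + 0.111 + 9.000 + 2.778 = 12.333
σ = √12.333 = 3.512 days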